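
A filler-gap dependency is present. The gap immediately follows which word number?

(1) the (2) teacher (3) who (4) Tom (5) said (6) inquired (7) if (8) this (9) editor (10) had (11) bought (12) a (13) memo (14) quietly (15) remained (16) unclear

5

The displaced element is "the teacher" (word 2).
It is linked across 1 clause boundary (Ø).
It functions as the subject of "inquired", so the gap sits immediately after word 5 ("said").
Base order: Tom said that the teacher inquired if this editor had bought a memo quietly.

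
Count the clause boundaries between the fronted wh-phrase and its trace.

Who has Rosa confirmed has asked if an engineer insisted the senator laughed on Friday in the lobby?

1

"who" is extracted from the subject of "asked".
Boundaries crossed, outermost first: [Ø] — 1 in total.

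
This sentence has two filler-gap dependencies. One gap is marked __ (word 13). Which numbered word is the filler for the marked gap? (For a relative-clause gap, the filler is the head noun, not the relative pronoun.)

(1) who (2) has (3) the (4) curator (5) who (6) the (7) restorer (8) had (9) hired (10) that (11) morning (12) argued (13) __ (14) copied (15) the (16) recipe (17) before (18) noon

The marked gap is the subject of "copied".
Its filler is the fronted wh-phrase "who", at word 1.
(The other dependency links word 4 to a gap after word 9.)

1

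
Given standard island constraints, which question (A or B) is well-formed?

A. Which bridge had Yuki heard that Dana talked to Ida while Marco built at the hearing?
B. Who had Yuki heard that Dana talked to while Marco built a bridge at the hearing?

B

In A, the wh-phrase is extracted from inside an adjunct island (introduced by "while"), which blocks movement.
In B, the extraction path crosses only that-complement boundaries, which are transparent.
So B is grammatical.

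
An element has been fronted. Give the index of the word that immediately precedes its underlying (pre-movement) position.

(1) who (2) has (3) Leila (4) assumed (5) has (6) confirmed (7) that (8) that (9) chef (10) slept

The displaced element is "who" (word 1).
It is linked across 1 clause boundary (Ø).
It functions as the subject of "confirmed", so the gap sits immediately after word 4 ("assumed").
Base order: Leila has assumed who has confirmed that that chef slept.

4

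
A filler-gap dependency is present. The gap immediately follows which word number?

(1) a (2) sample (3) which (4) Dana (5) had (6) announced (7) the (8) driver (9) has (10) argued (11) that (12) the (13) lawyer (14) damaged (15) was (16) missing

14

The displaced element is "a sample" (word 2).
It is linked across 2 clause boundaries (Ø → that).
It functions as the direct object of "damaged", so the gap sits immediately after word 14 ("damaged").
Base order: Dana had announced the driver has argued that the lawyer damaged a sample.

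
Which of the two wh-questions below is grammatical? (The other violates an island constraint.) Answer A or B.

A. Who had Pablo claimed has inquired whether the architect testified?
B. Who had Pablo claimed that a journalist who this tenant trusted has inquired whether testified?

A

In B, the wh-phrase is extracted from inside a wh-island (introduced by "whether"), which blocks movement.
In A, the extraction path crosses only that-complement boundaries, which are transparent.
So A is grammatical.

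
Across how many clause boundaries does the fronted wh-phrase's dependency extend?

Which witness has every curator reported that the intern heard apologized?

2

"which witness" is extracted from the subject of "apologized".
Boundaries crossed, outermost first: [that], [Ø] — 2 in total.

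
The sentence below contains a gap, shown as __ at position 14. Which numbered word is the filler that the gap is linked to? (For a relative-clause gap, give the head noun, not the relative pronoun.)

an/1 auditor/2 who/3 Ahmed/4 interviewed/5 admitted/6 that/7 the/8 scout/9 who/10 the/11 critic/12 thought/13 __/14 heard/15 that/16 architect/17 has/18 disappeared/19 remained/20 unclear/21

The gap at 14 is the subject of "heard", inside a relative clause.
The relative pronoun is "who" (word 10); it is bound by the head noun immediately before it.
Its filler is the head noun "scout", at word 9.

9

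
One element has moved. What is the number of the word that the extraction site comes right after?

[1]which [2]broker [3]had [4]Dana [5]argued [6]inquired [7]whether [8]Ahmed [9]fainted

5

The displaced element is "which broker" (word 2).
It is linked across 1 clause boundary (Ø).
It functions as the subject of "inquired", so the gap sits immediately after word 5 ("argued").
Base order: Dana had argued which broker inquired whether Ahmed fainted.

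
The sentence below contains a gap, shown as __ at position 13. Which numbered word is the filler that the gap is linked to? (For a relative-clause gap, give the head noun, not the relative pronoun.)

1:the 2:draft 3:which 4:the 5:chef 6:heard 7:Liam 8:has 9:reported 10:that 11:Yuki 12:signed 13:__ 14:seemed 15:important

The gap at 13 is the object of "signed", inside a relative clause.
The relative pronoun is "which" (word 3); it is bound by the head noun immediately before it.
Its filler is the head noun "draft", at word 2.

2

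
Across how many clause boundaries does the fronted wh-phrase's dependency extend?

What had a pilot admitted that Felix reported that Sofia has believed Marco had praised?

"what" is extracted from the object of "praised".
Boundaries crossed, outermost first: [that], [that], [Ø] — 3 in total.

3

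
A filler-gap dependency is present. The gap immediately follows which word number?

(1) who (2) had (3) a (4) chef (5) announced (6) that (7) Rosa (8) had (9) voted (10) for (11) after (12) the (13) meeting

The displaced element is "who" (word 1).
It is linked across 1 clause boundary (that).
It functions as the object of the preposition "for" of "voted", so the gap sits immediately after word 10 ("for").
Base order: A chef had announced that Rosa had voted for who after the meeting.

10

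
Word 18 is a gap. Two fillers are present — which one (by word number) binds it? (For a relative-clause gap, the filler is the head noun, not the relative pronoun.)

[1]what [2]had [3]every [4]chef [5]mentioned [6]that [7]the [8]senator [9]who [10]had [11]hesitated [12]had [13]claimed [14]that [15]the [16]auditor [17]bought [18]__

1

The marked gap is the direct object of "bought".
Its filler is the fronted wh-phrase "what", at word 1.
(The other dependency links word 8 to a gap after word 9.)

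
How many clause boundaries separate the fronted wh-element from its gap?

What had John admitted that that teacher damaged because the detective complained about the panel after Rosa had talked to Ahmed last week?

1

"what" is extracted from the object of "damaged".
Boundaries crossed, outermost first: [that] — 1 in total.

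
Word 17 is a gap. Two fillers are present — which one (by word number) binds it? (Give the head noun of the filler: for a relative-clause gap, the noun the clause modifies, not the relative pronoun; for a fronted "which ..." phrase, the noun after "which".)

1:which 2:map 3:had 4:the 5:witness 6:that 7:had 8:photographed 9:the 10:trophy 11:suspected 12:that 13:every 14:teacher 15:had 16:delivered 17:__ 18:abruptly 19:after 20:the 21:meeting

The marked gap is the direct object of "delivered".
Its filler is the fronted wh-phrase "which map", at word 2.
(The other dependency links word 5 to a gap after word 6.)

2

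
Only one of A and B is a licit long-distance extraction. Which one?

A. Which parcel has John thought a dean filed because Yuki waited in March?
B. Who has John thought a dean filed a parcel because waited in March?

A

In B, the wh-phrase is extracted from inside an adjunct island (introduced by "because"), which blocks movement.
In A, the extraction path crosses only that-complement boundaries, which are transparent.
So A is grammatical.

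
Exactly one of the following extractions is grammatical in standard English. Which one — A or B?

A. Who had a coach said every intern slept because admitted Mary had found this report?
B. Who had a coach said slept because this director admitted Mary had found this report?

B

In A, the wh-phrase is extracted from inside an adjunct island (introduced by "because"), which blocks movement.
In B, the extraction path crosses only that-complement boundaries, which are transparent.
So B is grammatical.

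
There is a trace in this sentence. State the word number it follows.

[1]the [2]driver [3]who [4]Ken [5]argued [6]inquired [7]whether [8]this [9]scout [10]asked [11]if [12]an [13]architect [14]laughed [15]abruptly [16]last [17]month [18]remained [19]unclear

The displaced element is "the driver" (word 2).
It is linked across 1 clause boundary (Ø).
It functions as the subject of "inquired", so the gap sits immediately after word 5 ("argued").
Base order: Ken argued that the driver inquired whether this scout asked if an architect laughed abruptly last month.

5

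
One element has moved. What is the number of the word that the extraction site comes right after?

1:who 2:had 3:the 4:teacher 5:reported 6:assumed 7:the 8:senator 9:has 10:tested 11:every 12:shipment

5

The displaced element is "who" (word 1).
It is linked across 1 clause boundary (Ø).
It functions as the subject of "assumed", so the gap sits immediately after word 5 ("reported").
Base order: The teacher had reported that who assumed the senator has tested every shipment.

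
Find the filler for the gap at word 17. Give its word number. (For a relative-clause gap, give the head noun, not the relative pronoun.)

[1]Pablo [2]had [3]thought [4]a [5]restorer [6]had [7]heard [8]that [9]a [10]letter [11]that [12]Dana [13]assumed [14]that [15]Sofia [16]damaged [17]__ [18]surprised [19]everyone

10

The gap at 17 is the object of "damaged", inside a relative clause.
The relative pronoun is "that" (word 11); it is bound by the head noun immediately before it.
Its filler is the head noun "letter", at word 10.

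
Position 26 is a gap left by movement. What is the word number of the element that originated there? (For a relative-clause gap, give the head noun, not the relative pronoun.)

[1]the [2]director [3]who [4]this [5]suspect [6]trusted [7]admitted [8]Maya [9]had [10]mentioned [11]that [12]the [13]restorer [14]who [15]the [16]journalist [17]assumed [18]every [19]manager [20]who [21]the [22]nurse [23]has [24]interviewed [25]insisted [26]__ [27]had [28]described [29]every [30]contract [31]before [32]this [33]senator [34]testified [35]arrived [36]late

13

The gap at 26 is the subject of "described", inside a relative clause.
The relative pronoun is "who" (word 14); it is bound by the head noun immediately before it.
Its filler is the head noun "restorer", at word 13.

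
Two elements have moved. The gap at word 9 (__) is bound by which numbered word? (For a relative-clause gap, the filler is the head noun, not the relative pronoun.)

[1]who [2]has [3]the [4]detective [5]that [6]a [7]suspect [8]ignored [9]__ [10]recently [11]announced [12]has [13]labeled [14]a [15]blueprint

4

The marked gap is inside the relative clause, the direct object of "ignored".
Its filler is the head noun "detective" (via "that"), at word 4.
(The other dependency links word 1 to a gap after word 11.)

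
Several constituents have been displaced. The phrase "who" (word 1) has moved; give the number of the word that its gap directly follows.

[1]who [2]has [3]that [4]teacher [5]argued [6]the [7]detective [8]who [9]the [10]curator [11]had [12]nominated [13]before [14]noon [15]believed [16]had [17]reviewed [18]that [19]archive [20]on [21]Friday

15

The displaced element is "who" (word 1).
It is linked across 2 clause boundaries (Ø → Ø).
It functions as the subject of "reviewed", so the gap sits immediately after word 15 ("believed").
Base order: That teacher has argued the detective who the curator had nominated before noon believed who had reviewed that archive on Friday.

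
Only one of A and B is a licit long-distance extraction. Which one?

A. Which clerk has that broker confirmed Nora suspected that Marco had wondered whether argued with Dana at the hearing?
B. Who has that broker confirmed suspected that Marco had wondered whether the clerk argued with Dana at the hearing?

In A, the wh-phrase is extracted from inside a wh-island (introduced by "whether"), which blocks movement.
In B, the extraction path crosses only that-complement boundaries, which are transparent.
So B is grammatical.

B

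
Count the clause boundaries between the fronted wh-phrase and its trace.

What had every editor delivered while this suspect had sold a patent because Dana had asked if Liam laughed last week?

"what" originates inside the matrix clause — no clause boundary is crossed.

0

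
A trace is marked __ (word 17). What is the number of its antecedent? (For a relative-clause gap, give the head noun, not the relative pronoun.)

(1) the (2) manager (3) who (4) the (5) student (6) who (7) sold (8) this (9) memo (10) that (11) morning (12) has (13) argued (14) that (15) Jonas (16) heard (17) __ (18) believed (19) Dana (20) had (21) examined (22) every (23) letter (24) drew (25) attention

2

The gap at 17 is the subject of "believed", inside a relative clause.
The relative pronoun is "who" (word 3); it is bound by the head noun immediately before it.
Its filler is the head noun "manager", at word 2.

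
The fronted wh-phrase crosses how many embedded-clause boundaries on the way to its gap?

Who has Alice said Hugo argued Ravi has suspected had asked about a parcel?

"who" is extracted from the subject of "asked".
Boundaries crossed, outermost first: [Ø], [Ø], [Ø] — 3 in total.

3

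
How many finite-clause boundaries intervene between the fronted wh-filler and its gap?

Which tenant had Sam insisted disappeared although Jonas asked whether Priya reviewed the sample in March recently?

"which tenant" is extracted from the subject of "disappeared".
Boundaries crossed, outermost first: [Ø] — 1 in total.

1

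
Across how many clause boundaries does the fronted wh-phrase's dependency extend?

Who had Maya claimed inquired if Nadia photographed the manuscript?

"who" is extracted from the subject of "inquired".
Boundaries crossed, outermost first: [Ø] — 1 in total.

1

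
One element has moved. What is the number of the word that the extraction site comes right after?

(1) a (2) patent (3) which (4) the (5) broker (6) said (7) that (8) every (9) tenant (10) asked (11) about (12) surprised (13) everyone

The displaced element is "a patent" (word 2).
It is linked across 1 clause boundary (that).
It functions as the object of the preposition "about" of "asked", so the gap sits immediately after word 11 ("about").
Base order: The broker said that every tenant asked about a patent.

11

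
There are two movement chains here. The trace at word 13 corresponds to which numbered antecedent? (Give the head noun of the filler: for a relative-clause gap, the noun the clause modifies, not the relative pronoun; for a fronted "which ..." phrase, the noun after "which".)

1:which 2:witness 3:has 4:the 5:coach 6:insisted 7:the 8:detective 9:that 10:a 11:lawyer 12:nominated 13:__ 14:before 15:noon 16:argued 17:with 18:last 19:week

8

The marked gap is inside the relative clause, the direct object of "nominated".
Its filler is the head noun "detective" (via "that"), at word 8.
(The other dependency links word 2 to a gap after word 17.)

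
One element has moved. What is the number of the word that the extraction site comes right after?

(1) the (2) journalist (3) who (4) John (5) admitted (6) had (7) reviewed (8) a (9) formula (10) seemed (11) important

5

The displaced element is "the journalist" (word 2).
It is linked across 1 clause boundary (Ø).
It functions as the subject of "reviewed", so the gap sits immediately after word 5 ("admitted").
Base order: John admitted that the journalist had reviewed a formula.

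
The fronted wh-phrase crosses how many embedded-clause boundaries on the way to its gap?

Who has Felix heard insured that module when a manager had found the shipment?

1

"who" is extracted from the subject of "insured".
Boundaries crossed, outermost first: [Ø] — 1 in total.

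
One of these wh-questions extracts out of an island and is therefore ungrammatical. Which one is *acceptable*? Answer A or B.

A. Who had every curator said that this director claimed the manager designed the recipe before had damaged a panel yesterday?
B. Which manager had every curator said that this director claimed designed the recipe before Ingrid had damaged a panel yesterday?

B

In A, the wh-phrase is extracted from inside an adjunct island (introduced by "before"), which blocks movement.
In B, the extraction path crosses only that-complement boundaries, which are transparent.
So B is grammatical.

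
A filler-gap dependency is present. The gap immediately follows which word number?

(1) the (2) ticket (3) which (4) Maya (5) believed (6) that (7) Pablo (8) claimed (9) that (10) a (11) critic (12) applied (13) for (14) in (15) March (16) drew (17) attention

13

The displaced element is "the ticket" (word 2).
It is linked across 2 clause boundaries (that → that).
It functions as the object of the preposition "for" of "applied", so the gap sits immediately after word 13 ("for").
Base order: Maya believed that Pablo claimed that a critic applied for the ticket in March.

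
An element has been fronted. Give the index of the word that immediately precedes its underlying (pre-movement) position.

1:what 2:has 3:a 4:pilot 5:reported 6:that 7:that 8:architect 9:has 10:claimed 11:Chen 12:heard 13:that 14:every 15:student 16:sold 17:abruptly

The displaced element is "what" (word 1).
It is linked across 3 clause boundaries (that → Ø → that).
It functions as the direct object of "sold", so the gap sits immediately after word 16 ("sold").
Base order: A pilot has reported that that architect has claimed Chen heard that every student sold what abruptly.

16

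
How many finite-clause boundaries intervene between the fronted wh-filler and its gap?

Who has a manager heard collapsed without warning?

1

"who" is extracted from the subject of "collapsed".
Boundaries crossed, outermost first: [Ø] — 1 in total.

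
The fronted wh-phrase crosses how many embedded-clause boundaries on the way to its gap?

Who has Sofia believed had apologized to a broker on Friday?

"who" is extracted from the subject of "apologized".
Boundaries crossed, outermost first: [Ø] — 1 in total.

1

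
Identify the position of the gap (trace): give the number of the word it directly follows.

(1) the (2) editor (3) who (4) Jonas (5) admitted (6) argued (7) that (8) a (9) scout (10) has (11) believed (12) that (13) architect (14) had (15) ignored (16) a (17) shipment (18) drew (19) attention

5

The displaced element is "the editor" (word 2).
It is linked across 1 clause boundary (Ø).
It functions as the subject of "argued", so the gap sits immediately after word 5 ("admitted").
Base order: Jonas admitted that the editor argued that a scout has believed that architect had ignored a shipment.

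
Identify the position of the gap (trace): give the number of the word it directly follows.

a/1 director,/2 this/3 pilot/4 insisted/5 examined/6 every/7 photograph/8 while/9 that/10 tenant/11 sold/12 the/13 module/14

The displaced element is "a director" (word 2).
It is linked across 1 clause boundary (Ø).
It functions as the subject of "examined", so the gap sits immediately after word 5 ("insisted").
Base order: This pilot insisted that a director examined every photograph while that tenant sold the module.

5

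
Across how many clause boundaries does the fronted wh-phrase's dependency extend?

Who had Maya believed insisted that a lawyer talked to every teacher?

"who" is extracted from the subject of "insisted".
Boundaries crossed, outermost first: [Ø] — 1 in total.

1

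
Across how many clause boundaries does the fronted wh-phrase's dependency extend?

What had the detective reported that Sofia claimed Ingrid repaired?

"what" is extracted from the object of "repaired".
Boundaries crossed, outermost first: [that], [Ø] — 2 in total.

2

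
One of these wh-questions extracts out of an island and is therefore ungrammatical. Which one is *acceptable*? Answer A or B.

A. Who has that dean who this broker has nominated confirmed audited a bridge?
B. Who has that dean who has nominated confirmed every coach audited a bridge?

In B, the wh-phrase is extracted from inside a complex-NP island (relative clause) (introduced by "who"), which blocks movement.
In A, the extraction path crosses only that-complement boundaries, which are transparent.
So A is grammatical.

A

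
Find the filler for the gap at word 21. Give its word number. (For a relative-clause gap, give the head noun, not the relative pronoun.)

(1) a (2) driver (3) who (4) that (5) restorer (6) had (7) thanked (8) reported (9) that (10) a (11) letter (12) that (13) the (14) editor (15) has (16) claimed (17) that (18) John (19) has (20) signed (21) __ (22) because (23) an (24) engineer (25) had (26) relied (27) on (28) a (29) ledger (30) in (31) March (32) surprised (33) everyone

11

The gap at 21 is the object of "signed", inside a relative clause.
The relative pronoun is "that" (word 12); it is bound by the head noun immediately before it.
Its filler is the head noun "letter", at word 11.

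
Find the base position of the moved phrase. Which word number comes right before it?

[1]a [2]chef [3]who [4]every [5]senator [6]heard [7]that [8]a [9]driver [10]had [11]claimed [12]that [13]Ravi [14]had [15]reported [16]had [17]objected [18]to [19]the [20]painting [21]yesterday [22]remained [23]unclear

The displaced element is "a chef" (word 2).
It is linked across 3 clause boundaries (that → that → Ø).
It functions as the subject of "objected", so the gap sits immediately after word 15 ("reported").
Base order: Every senator heard that a driver had claimed that Ravi had reported a chef had objected to the painting yesterday.

15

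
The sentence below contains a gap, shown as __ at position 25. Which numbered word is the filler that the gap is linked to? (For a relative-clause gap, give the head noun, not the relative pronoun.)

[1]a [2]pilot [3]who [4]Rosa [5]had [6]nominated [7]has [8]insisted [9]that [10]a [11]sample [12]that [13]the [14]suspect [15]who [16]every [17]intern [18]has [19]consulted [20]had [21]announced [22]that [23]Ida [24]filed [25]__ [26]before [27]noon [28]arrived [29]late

The gap at 25 is the object of "filed", inside a relative clause.
The relative pronoun is "that" (word 12); it is bound by the head noun immediately before it.
Its filler is the head noun "sample", at word 11.

11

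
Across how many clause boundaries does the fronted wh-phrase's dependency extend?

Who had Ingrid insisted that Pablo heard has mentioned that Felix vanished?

2

"who" is extracted from the subject of "mentioned".
Boundaries crossed, outermost first: [that], [Ø] — 2 in total.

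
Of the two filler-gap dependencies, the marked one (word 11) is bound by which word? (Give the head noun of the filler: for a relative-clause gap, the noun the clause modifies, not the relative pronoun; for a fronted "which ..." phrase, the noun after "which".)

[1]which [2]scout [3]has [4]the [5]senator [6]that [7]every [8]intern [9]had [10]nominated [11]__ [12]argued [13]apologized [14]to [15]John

The marked gap is inside the relative clause, the direct object of "nominated".
Its filler is the head noun "senator" (via "that"), at word 5.
(The other dependency links word 2 to a gap after word 12.)

5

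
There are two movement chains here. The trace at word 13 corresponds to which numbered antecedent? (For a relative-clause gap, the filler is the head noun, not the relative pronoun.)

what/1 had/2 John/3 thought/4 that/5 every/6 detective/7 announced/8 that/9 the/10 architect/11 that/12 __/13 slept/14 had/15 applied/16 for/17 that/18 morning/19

The marked gap is inside the relative clause, the subject of "slept".
Its filler is the head noun "architect" (via "that"), at word 11.
(The other dependency links word 1 to a gap after word 17.)

11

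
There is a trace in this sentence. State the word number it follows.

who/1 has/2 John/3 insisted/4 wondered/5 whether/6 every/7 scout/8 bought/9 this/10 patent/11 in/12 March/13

4

The displaced element is "who" (word 1).
It is linked across 1 clause boundary (Ø).
It functions as the subject of "wondered", so the gap sits immediately after word 4 ("insisted").
Base order: John has insisted that who wondered whether every scout bought this patent in March.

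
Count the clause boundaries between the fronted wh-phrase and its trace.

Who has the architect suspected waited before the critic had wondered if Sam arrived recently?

"who" is extracted from the subject of "waited".
Boundaries crossed, outermost first: [Ø] — 1 in total.

1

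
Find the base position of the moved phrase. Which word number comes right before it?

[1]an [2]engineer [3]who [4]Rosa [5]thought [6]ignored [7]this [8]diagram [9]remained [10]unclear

5

The displaced element is "an engineer" (word 2).
It is linked across 1 clause boundary (Ø).
It functions as the subject of "ignored", so the gap sits immediately after word 5 ("thought").
Base order: Rosa thought that an engineer ignored this diagram.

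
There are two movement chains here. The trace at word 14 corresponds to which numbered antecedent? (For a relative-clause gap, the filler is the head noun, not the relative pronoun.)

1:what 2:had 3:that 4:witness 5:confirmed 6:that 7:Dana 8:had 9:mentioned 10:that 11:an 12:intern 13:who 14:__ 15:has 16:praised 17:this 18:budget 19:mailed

The marked gap is inside the relative clause, the subject of "praised".
Its filler is the head noun "intern" (via "who"), at word 12.
(The other dependency links word 1 to a gap after word 19.)

12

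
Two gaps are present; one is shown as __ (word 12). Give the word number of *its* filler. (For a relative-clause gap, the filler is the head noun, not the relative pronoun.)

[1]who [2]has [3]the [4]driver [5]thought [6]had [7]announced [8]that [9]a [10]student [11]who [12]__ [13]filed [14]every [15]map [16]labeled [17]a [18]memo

The marked gap is inside the relative clause, the subject of "filed".
Its filler is the head noun "student" (via "who"), at word 10.
(The other dependency links word 1 to a gap after word 5.)

10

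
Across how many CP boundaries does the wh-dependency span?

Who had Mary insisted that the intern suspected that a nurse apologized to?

2

"who" is extracted from the PP object of "apologized".
Boundaries crossed, outermost first: [that], [that] — 2 in total.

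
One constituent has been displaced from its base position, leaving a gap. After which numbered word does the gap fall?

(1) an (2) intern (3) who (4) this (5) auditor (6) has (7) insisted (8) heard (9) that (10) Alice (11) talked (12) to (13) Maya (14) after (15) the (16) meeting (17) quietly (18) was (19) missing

The displaced element is "an intern" (word 2).
It is linked across 1 clause boundary (Ø).
It functions as the subject of "heard", so the gap sits immediately after word 7 ("insisted").
Base order: This auditor has insisted an intern heard that Alice talked to Maya after the meeting quietly.

7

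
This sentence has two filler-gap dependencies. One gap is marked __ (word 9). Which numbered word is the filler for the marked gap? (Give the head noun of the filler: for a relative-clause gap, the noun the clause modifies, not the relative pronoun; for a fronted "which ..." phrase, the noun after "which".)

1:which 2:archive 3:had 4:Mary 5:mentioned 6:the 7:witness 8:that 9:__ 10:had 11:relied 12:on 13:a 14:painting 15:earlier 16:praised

7

The marked gap is inside the relative clause, the subject of "relied".
Its filler is the head noun "witness" (via "that"), at word 7.
(The other dependency links word 2 to a gap after word 16.)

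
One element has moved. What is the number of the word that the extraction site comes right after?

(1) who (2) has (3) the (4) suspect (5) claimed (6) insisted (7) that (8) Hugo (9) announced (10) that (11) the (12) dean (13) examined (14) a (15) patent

The displaced element is "who" (word 1).
It is linked across 1 clause boundary (Ø).
It functions as the subject of "insisted", so the gap sits immediately after word 5 ("claimed").
Base order: The suspect has claimed that who insisted that Hugo announced that the dean examined a patent.

5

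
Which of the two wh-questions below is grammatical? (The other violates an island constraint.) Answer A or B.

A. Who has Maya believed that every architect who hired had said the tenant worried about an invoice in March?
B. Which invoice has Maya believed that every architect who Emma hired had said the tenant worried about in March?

In A, the wh-phrase is extracted from inside a complex-NP island (relative clause) (introduced by "who"), which blocks movement.
In B, the extraction path crosses only that-complement boundaries, which are transparent.
So B is grammatical.

B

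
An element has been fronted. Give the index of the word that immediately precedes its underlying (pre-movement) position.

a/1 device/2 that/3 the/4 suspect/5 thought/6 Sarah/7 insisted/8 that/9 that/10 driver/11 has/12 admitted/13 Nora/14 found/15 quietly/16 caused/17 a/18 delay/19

The displaced element is "a device" (word 2).
It is linked across 3 clause boundaries (Ø → that → Ø).
It functions as the direct object of "found", so the gap sits immediately after word 15 ("found").
Base order: The suspect thought Sarah insisted that that driver has admitted Nora found a device quietly.

15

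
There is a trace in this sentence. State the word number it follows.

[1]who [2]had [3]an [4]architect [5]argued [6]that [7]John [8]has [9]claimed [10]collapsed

The displaced element is "who" (word 1).
It is linked across 2 clause boundaries (that → Ø).
It functions as the subject of "collapsed", so the gap sits immediately after word 9 ("claimed").
Base order: An architect had argued that John has claimed that who collapsed.

9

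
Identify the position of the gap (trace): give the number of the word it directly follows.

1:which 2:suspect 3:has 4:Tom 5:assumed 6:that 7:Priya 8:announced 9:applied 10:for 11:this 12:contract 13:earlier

The displaced element is "which suspect" (word 2).
It is linked across 2 clause boundaries (that → Ø).
It functions as the subject of "applied", so the gap sits immediately after word 8 ("announced").
Base order: Tom has assumed that Priya announced that which suspect applied for this contract earlier.

8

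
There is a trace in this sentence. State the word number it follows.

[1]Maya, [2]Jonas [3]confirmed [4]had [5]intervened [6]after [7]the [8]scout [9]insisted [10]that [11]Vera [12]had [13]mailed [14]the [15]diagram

3

The displaced element is "Maya" (word 1).
It is linked across 1 clause boundary (Ø).
It functions as the subject of "intervened", so the gap sits immediately after word 3 ("confirmed").
Base order: Jonas confirmed that Maya had intervened after the scout insisted that Vera had mailed the diagram.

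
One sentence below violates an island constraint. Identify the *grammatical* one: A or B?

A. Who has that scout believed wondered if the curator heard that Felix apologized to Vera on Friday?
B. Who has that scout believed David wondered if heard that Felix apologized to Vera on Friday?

In B, the wh-phrase is extracted from inside a wh-island (introduced by "if"), which blocks movement.
In A, the extraction path crosses only that-complement boundaries, which are transparent.
So A is grammatical.

A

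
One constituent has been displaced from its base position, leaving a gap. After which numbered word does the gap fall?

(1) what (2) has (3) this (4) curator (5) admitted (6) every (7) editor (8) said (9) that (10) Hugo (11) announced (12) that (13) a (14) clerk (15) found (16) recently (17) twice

15

The displaced element is "what" (word 1).
It is linked across 3 clause boundaries (Ø → that → that).
It functions as the direct object of "found", so the gap sits immediately after word 15 ("found").
Base order: This curator has admitted every editor said that Hugo announced that a clerk found what recently twice.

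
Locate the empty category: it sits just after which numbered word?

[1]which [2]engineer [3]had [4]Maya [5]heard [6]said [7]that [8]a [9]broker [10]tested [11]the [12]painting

5

The displaced element is "which engineer" (word 2).
It is linked across 1 clause boundary (Ø).
It functions as the subject of "said", so the gap sits immediately after word 5 ("heard").
Base order: Maya had heard that which engineer said that a broker tested the painting.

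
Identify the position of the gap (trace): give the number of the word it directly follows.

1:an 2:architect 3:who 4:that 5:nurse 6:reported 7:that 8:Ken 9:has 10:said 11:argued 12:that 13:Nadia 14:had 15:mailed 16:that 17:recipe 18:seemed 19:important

The displaced element is "an architect" (word 2).
It is linked across 2 clause boundaries (that → Ø).
It functions as the subject of "argued", so the gap sits immediately after word 10 ("said").
Base order: That nurse reported that Ken has said that an architect argued that Nadia had mailed that recipe.

10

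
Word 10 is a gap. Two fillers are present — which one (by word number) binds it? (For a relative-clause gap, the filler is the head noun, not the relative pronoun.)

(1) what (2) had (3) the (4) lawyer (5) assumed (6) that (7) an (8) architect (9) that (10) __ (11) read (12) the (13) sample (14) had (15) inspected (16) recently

8

The marked gap is inside the relative clause, the subject of "read".
Its filler is the head noun "architect" (via "that"), at word 8.
(The other dependency links word 1 to a gap after word 15.)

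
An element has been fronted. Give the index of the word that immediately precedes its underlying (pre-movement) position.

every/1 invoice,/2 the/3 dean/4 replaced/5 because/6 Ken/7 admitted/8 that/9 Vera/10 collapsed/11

The displaced element is "every invoice" (word 2).
It functions as the direct object of "replaced", so the gap sits immediately after word 5 ("replaced").
Base order: The dean replaced every invoice because Ken admitted that Vera collapsed.

5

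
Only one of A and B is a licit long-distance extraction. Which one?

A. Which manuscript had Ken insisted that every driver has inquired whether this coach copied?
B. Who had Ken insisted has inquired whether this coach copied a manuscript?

B

In A, the wh-phrase is extracted from inside a wh-island (introduced by "whether"), which blocks movement.
In B, the extraction path crosses only that-complement boundaries, which are transparent.
So B is grammatical.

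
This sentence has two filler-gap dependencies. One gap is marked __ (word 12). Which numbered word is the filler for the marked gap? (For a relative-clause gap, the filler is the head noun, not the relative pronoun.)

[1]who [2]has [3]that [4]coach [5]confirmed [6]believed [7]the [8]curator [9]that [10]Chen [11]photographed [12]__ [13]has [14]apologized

8

The marked gap is inside the relative clause, the direct object of "photographed".
Its filler is the head noun "curator" (via "that"), at word 8.
(The other dependency links word 1 to a gap after word 5.)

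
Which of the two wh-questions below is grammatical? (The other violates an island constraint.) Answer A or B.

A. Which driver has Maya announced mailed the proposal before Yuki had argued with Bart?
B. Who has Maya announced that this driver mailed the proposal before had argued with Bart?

In B, the wh-phrase is extracted from inside an adjunct island (introduced by "before"), which blocks movement.
In A, the extraction path crosses only that-complement boundaries, which are transparent.
So A is grammatical.

A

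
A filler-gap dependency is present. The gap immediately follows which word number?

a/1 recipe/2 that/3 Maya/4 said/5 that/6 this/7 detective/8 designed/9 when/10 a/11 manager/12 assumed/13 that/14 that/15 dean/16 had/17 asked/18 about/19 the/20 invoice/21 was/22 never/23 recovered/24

9

The displaced element is "a recipe" (word 2).
It is linked across 1 clause boundary (that).
It functions as the direct object of "designed", so the gap sits immediately after word 9 ("designed").
Base order: Maya said that this detective designed a recipe when a manager assumed that that dean had asked about the invoice.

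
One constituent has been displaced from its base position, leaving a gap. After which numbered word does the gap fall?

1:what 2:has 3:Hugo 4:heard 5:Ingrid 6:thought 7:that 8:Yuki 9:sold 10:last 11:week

The displaced element is "what" (word 1).
It is linked across 2 clause boundaries (Ø → that).
It functions as the direct object of "sold", so the gap sits immediately after word 9 ("sold").
Base order: Hugo has heard Ingrid thought that Yuki sold what last week.

9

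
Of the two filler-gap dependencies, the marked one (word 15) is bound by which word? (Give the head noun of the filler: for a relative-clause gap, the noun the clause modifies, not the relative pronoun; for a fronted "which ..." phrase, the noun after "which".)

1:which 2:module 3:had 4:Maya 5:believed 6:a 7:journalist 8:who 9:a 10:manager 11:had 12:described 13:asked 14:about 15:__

The marked gap is the object of the preposition "about" of "asked".
Its filler is the fronted wh-phrase "which module", at word 2.
(The other dependency links word 7 to a gap after word 12.)

2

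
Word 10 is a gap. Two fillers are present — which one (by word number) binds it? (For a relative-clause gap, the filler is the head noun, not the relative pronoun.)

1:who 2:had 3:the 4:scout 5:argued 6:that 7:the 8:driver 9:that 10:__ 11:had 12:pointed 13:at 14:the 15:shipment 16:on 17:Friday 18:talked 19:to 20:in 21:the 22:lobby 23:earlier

The marked gap is inside the relative clause, the subject of "pointed".
Its filler is the head noun "driver" (via "that"), at word 8.
(The other dependency links word 1 to a gap after word 19.)

8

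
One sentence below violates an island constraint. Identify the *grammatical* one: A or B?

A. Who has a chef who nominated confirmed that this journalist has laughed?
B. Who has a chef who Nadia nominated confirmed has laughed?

B

In A, the wh-phrase is extracted from inside a complex-NP island (relative clause) (introduced by "who"), which blocks movement.
In B, the extraction path crosses only that-complement boundaries, which are transparent.
So B is grammatical.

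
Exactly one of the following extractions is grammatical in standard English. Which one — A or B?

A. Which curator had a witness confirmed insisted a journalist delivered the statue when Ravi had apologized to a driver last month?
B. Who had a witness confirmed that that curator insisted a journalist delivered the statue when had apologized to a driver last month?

In B, the wh-phrase is extracted from inside an adjunct island (introduced by "when"), which blocks movement.
In A, the extraction path crosses only that-complement boundaries, which are transparent.
So A is grammatical.

A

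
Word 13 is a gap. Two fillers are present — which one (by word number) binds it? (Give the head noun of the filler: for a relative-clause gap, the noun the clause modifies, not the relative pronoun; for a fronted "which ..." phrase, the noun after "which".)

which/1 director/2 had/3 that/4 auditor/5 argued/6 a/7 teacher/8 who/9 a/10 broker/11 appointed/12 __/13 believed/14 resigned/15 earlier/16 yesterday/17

The marked gap is inside the relative clause, the direct object of "appointed".
Its filler is the head noun "teacher" (via "who"), at word 8.
(The other dependency links word 2 to a gap after word 14.)

8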